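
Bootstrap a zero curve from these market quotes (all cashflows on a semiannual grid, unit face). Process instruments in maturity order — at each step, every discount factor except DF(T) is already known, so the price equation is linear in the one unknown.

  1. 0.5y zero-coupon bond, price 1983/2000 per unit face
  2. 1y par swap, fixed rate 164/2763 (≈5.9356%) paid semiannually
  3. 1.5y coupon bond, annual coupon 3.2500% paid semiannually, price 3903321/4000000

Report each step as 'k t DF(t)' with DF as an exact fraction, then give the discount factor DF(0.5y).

step 1 [0.5y] zero: DF = P = 1983/2000 ≈ 0.991500
step 2 [1y] swap r/2=82/2763: DF=(1 − 82/2763·(0.991500))/(1+82/2763) = 4713/5000 ≈ 0.942600
step 3 [1.5y] bond c/2=13/800: DF=(3903321/4000000 − 13/800·(0.991500+0.942600))/(1+13/800) = 9293/10000 ≈ 0.929300

1 1/2 1983/2000
2 1 4713/5000
3 3/2 9293/10000
DF(0.5y) = 1983/2000 ≈ 0.991500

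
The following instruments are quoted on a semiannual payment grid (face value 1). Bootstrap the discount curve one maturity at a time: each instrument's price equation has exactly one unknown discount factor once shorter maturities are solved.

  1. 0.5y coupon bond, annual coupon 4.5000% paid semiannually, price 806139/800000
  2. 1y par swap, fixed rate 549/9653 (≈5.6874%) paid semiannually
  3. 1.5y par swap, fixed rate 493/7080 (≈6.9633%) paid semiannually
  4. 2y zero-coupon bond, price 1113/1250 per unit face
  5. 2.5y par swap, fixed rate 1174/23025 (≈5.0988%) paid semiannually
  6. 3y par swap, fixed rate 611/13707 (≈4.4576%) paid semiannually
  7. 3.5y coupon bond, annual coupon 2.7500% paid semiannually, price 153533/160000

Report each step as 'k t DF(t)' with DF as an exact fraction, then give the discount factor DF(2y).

1 1/2 1971/2000
2 1 9451/10000
3 3/2 4507/5000
4 2 1113/1250
5 5/2 4413/5000
6 3 4389/5000
7 7/2 4361/5000
DF(2y) = 1113/1250 ≈ 0.890400

step 1 [0.5y] bond c/2=9/400: DF=(806139/800000 − 9/400·(0))/(1+9/400) = 1971/2000 ≈ 0.985500
step 2 [1y] swap r/2=549/19306: DF=(1 − 549/19306·(0.985500))/(1+549/19306) = 9451/10000 ≈ 0.945100
step 3 [1.5y] swap r/2=493/14160: DF=(1 − 493/14160·(0.985500+0.945100))/(1+493/14160) = 4507/5000 ≈ 0.901400
step 4 [2y] zero: DF = P = 1113/1250 ≈ 0.890400
step 5 [2.5y] swap r/2=587/23025: DF=(1 − 587/23025·(0.985500+0.945100+0.901400+0.890400))/(1+587/23025) = 4413/5000 ≈ 0.882600
step 6 [3y] swap r/2=611/27414: DF=(1 − 611/27414·(0.985500+0.945100+0.901400+0.890400+0.882600))/(1+611/27414) = 4389/5000 ≈ 0.877800
step 7 [3.5y] bond c/2=11/800: DF=(153533/160000 − 11/800·(0.985500+0.945100+0.901400+0.890400+0.882600+0.877800))/(1+11/800) = 4361/5000 ≈ 0.872200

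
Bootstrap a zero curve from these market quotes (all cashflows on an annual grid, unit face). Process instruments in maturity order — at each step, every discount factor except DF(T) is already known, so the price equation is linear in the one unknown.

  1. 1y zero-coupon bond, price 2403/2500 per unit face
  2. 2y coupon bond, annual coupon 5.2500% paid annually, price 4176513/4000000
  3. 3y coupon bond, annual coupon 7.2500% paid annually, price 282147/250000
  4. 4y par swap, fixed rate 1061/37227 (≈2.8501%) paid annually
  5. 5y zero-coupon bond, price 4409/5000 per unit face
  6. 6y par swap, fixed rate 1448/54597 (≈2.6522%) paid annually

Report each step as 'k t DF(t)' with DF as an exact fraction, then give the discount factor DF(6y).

1 1 2403/2500
2 2 9441/10000
3 3 1847/2000
4 4 8939/10000
5 5 4409/5000
6 6 1069/1250
DF(6y) = 1069/1250 ≈ 0.855200

step 1 [1y] zero: DF = P = 2403/2500 ≈ 0.961200
step 2 [2y] bond c/1=21/400: DF=(4176513/4000000 − 21/400·(0.961200))/(1+21/400) = 9441/10000 ≈ 0.944100
step 3 [3y] bond c/1=29/400: DF=(282147/250000 − 29/400·(0.961200+0.944100))/(1+29/400) = 1847/2000 ≈ 0.923500
step 4 [4y] swap r/1=1061/37227: DF=(1 − 1061/37227·(0.961200+0.944100+0.923500))/(1+1061/37227) = 8939/10000 ≈ 0.893900
step 5 [5y] zero: DF = P = 4409/5000 ≈ 0.881800
step 6 [6y] swap r/1=1448/54597: DF=(1 − 1448/54597·(0.961200+0.944100+0.923500+0.893900+0.881800))/(1+1448/54597) = 1069/1250 ≈ 0.855200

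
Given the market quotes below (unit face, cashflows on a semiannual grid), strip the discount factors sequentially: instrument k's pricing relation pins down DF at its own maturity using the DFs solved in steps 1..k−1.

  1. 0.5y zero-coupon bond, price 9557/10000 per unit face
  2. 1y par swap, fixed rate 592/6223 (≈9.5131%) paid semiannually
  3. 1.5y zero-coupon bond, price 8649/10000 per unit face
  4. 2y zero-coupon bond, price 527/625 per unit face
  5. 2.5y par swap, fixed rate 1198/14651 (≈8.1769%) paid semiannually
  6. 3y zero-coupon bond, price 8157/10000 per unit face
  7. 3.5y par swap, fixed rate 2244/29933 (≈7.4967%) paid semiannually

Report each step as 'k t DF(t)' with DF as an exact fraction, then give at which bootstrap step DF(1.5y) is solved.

step 1 [0.5y] zero: DF = P = 9557/10000 ≈ 0.955700
step 2 [1y] swap r/2=296/6223: DF=(1 − 296/6223·(0.955700))/(1+296/6223) = 1139/1250 ≈ 0.911200
step 3 [1.5y] zero: DF = P = 8649/10000 ≈ 0.864900
step 4 [2y] zero: DF = P = 527/625 ≈ 0.843200
step 5 [2.5y] swap r/2=599/14651: DF=(1 − 599/14651·(0.955700+0.911200+0.864900+0.843200))/(1+599/14651) = 8203/10000 ≈ 0.820300
step 6 [3y] zero: DF = P = 8157/10000 ≈ 0.815700
step 7 [3.5y] swap r/2=1122/29933: DF=(1 − 1122/29933·(0.955700+0.911200+0.864900+0.843200+0.820300+0.815700))/(1+1122/29933) = 1939/2500 ≈ 0.775600

1 1/2 9557/10000
2 1 1139/1250
3 3/2 8649/10000
4 2 527/625
5 5/2 8203/10000
6 3 8157/10000
7 7/2 1939/2500
DF(1.5y) is solved at step 3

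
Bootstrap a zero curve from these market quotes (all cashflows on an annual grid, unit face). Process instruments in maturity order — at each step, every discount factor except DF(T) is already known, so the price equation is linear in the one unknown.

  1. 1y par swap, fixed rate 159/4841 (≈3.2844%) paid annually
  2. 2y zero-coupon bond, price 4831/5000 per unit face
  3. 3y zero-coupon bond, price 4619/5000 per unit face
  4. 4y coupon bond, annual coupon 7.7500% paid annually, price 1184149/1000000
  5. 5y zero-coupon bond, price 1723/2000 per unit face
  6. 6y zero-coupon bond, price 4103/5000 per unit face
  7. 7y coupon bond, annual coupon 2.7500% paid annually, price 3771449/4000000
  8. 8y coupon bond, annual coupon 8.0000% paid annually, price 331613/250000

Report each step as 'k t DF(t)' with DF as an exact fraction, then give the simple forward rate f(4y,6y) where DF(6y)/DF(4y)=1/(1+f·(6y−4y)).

1 1 4841/5000
2 2 4831/5000
3 3 4619/5000
4 4 4467/5000
5 5 1723/2000
6 6 4103/5000
7 7 3861/5000
8 8 1537/2000
f(4y,6y) = ((4467/5000)/(4103/5000) − 1)/(2) = 182/4103 ≈ 4.4358%

step 1 [1y] swap r/1=159/4841: DF=(1 − 159/4841·(0))/(1+159/4841) = 4841/5000 ≈ 0.968200
step 2 [2y] zero: DF = P = 4831/5000 ≈ 0.966200
step 3 [3y] zero: DF = P = 4619/5000 ≈ 0.923800
step 4 [4y] bond c/1=31/400: DF=(1184149/1000000 − 31/400·(0.968200+0.966200+0.923800))/(1+31/400) = 4467/5000 ≈ 0.893400
step 5 [5y] zero: DF = P = 1723/2000 ≈ 0.861500
step 6 [6y] zero: DF = P = 4103/5000 ≈ 0.820600
step 7 [7y] bond c/1=11/400: DF=(3771449/4000000 − 11/400·(0.968200+0.966200+0.923800+0.893400+0.861500+0.820600))/(1+11/400) = 3861/5000 ≈ 0.772200
step 8 [8y] bond c/1=2/25: DF=(331613/250000 − 2/25·(0.968200+0.966200+0.923800+0.893400+0.861500+0.820600+0.772200))/(1+2/25) = 1537/2000 ≈ 0.768500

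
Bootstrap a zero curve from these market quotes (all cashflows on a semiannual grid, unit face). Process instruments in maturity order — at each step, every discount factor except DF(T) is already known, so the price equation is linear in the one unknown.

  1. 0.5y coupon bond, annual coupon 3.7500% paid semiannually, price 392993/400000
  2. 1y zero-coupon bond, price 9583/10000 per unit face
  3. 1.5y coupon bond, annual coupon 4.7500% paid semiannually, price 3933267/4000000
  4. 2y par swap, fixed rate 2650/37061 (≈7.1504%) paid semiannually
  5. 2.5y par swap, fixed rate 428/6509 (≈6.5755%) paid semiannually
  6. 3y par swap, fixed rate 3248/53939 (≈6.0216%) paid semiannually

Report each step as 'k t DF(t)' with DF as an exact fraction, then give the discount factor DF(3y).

step 1 [0.5y] bond c/2=3/160: DF=(392993/400000 − 3/160·(0))/(1+3/160) = 2411/2500 ≈ 0.964400
step 2 [1y] zero: DF = P = 9583/10000 ≈ 0.958300
step 3 [1.5y] bond c/2=19/800: DF=(3933267/4000000 − 19/800·(0.964400+0.958300))/(1+19/800) = 9159/10000 ≈ 0.915900
step 4 [2y] swap r/2=1325/37061: DF=(1 − 1325/37061·(0.964400+0.958300+0.915900))/(1+1325/37061) = 347/400 ≈ 0.867500
step 5 [2.5y] swap r/2=214/6509: DF=(1 − 214/6509·(0.964400+0.958300+0.915900+0.867500))/(1+214/6509) = 4251/5000 ≈ 0.850200
step 6 [3y] swap r/2=1624/53939: DF=(1 − 1624/53939·(0.964400+0.958300+0.915900+0.867500+0.850200))/(1+1624/53939) = 1047/1250 ≈ 0.837600

1 1/2 2411/2500
2 1 9583/10000
3 3/2 9159/10000
4 2 347/400
5 5/2 4251/5000
6 3 1047/1250
DF(3y) = 1047/1250 ≈ 0.837600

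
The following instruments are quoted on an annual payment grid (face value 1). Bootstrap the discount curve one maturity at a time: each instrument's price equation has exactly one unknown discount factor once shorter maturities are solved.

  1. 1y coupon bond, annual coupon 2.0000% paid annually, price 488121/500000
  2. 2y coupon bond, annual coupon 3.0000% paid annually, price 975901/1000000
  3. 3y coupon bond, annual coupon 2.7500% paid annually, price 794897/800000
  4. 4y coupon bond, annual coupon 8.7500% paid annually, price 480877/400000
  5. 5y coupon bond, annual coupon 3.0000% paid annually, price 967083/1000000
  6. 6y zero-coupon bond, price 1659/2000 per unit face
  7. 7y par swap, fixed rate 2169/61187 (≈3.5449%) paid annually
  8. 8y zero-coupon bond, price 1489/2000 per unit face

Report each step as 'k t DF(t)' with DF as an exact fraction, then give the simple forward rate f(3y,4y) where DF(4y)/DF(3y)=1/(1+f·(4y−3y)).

1 1 9571/10000
2 2 2299/2500
3 3 573/625
4 4 8807/10000
5 5 8319/10000
6 6 1659/2000
7 7 7831/10000
8 8 1489/2000
f(3y,4y) = ((573/625)/(8807/10000) − 1)/(1) = 361/8807 ≈ 4.0990%

step 1 [1y] bond c/1=1/50: DF=(488121/500000 − 1/50·(0))/(1+1/50) = 9571/10000 ≈ 0.957100
step 2 [2y] bond c/1=3/100: DF=(975901/1000000 − 3/100·(0.957100))/(1+3/100) = 2299/2500 ≈ 0.919600
step 3 [3y] bond c/1=11/400: DF=(794897/800000 − 11/400·(0.957100+0.919600))/(1+11/400) = 573/625 ≈ 0.916800
step 4 [4y] bond c/1=7/80: DF=(480877/400000 − 7/80·(0.957100+0.919600+0.916800))/(1+7/80) = 8807/10000 ≈ 0.880700
step 5 [5y] bond c/1=3/100: DF=(967083/1000000 − 3/100·(0.957100+0.919600+0.916800+0.880700))/(1+3/100) = 8319/10000 ≈ 0.831900
step 6 [6y] zero: DF = P = 1659/2000 ≈ 0.829500
step 7 [7y] swap r/1=2169/61187: DF=(1 − 2169/61187·(0.957100+0.919600+0.916800+0.880700+0.831900+0.829500))/(1+2169/61187) = 7831/10000 ≈ 0.783100
step 8 [8y] zero: DF = P = 1489/2000 ≈ 0.744500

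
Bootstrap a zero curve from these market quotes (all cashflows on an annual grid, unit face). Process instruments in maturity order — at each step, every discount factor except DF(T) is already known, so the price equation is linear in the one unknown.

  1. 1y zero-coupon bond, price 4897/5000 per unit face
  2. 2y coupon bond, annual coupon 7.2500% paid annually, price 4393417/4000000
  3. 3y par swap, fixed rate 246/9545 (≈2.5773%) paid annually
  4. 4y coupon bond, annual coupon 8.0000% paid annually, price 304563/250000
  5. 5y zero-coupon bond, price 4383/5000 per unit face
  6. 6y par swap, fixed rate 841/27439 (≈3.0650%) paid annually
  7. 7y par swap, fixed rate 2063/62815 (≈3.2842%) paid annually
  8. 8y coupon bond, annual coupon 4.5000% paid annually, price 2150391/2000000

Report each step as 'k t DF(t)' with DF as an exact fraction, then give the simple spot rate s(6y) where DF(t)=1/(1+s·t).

1 1 4897/5000
2 2 9579/10000
3 3 4631/5000
4 4 9159/10000
5 5 4383/5000
6 6 4159/5000
7 7 7937/10000
8 8 474/625
s(6y) = (1/(4159/5000) − 1)/(6) = 841/24954 ≈ 3.3702%

step 1 [1y] zero: DF = P = 4897/5000 ≈ 0.979400
step 2 [2y] bond c/1=29/400: DF=(4393417/4000000 − 29/400·(0.979400))/(1+29/400) = 9579/10000 ≈ 0.957900
step 3 [3y] swap r/1=246/9545: DF=(1 − 246/9545·(0.979400+0.957900))/(1+246/9545) = 4631/5000 ≈ 0.926200
step 4 [4y] bond c/1=2/25: DF=(304563/250000 − 2/25·(0.979400+0.957900+0.926200))/(1+2/25) = 9159/10000 ≈ 0.915900
step 5 [5y] zero: DF = P = 4383/5000 ≈ 0.876600
step 6 [6y] swap r/1=841/27439: DF=(1 − 841/27439·(0.979400+0.957900+0.926200+0.915900+0.876600))/(1+841/27439) = 4159/5000 ≈ 0.831800
step 7 [7y] swap r/1=2063/62815: DF=(1 − 2063/62815·(0.979400+0.957900+0.926200+0.915900+0.876600+0.831800))/(1+2063/62815) = 7937/10000 ≈ 0.793700
step 8 [8y] bond c/1=9/200: DF=(2150391/2000000 − 9/200·(0.979400+0.957900+0.926200+0.915900+0.876600+0.831800+0.793700))/(1+9/200) = 474/625 ≈ 0.758400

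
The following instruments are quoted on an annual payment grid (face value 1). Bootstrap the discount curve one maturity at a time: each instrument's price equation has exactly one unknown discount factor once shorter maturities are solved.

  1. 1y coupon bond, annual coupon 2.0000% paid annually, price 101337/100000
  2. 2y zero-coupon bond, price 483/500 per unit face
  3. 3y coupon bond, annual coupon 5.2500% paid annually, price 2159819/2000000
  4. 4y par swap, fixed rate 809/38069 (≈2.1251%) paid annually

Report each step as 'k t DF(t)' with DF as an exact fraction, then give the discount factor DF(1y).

1 1 1987/2000
2 2 483/500
3 3 9283/10000
4 4 9191/10000
DF(1y) = 1987/2000 ≈ 0.993500

step 1 [1y] bond c/1=1/50: DF=(101337/100000 − 1/50·(0))/(1+1/50) = 1987/2000 ≈ 0.993500
step 2 [2y] zero: DF = P = 483/500 ≈ 0.966000
step 3 [3y] bond c/1=21/400: DF=(2159819/2000000 − 21/400·(0.993500+0.966000))/(1+21/400) = 9283/10000 ≈ 0.928300
step 4 [4y] swap r/1=809/38069: DF=(1 − 809/38069·(0.993500+0.966000+0.928300))/(1+809/38069) = 9191/10000 ≈ 0.919100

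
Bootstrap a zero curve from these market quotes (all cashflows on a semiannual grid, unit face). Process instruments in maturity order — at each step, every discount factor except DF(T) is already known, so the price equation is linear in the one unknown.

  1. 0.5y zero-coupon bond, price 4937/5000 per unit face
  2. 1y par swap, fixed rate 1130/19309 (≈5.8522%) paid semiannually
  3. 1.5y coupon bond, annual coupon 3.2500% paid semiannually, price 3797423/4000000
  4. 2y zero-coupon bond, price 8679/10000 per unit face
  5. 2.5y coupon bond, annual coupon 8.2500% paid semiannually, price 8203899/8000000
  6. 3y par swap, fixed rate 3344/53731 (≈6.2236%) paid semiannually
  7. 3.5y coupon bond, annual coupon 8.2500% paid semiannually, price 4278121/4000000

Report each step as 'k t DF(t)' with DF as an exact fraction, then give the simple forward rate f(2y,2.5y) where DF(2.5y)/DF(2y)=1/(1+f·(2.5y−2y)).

1 1/2 4937/5000
2 1 1887/2000
3 3/2 9033/10000
4 2 8679/10000
5 5/2 4191/5000
6 3 1041/1250
7 7/2 8143/10000
f(2y,2.5y) = ((8679/10000)/(4191/5000) − 1)/(1/2) = 9/127 ≈ 7.0866%

step 1 [0.5y] zero: DF = P = 4937/5000 ≈ 0.987400
step 2 [1y] swap r/2=565/19309: DF=(1 − 565/19309·(0.987400))/(1+565/19309) = 1887/2000 ≈ 0.943500
step 3 [1.5y] bond c/2=13/800: DF=(3797423/4000000 − 13/800·(0.987400+0.943500))/(1+13/800) = 9033/10000 ≈ 0.903300
step 4 [2y] zero: DF = P = 8679/10000 ≈ 0.867900
step 5 [2.5y] bond c/2=33/800: DF=(8203899/8000000 − 33/800·(0.987400+0.943500+0.903300+0.867900))/(1+33/800) = 4191/5000 ≈ 0.838200
step 6 [3y] swap r/2=1672/53731: DF=(1 − 1672/53731·(0.987400+0.943500+0.903300+0.867900+0.838200))/(1+1672/53731) = 1041/1250 ≈ 0.832800
step 7 [3.5y] bond c/2=33/800: DF=(4278121/4000000 − 33/800·(0.987400+0.943500+0.903300+0.867900+0.838200+0.832800))/(1+33/800) = 8143/10000 ≈ 0.814300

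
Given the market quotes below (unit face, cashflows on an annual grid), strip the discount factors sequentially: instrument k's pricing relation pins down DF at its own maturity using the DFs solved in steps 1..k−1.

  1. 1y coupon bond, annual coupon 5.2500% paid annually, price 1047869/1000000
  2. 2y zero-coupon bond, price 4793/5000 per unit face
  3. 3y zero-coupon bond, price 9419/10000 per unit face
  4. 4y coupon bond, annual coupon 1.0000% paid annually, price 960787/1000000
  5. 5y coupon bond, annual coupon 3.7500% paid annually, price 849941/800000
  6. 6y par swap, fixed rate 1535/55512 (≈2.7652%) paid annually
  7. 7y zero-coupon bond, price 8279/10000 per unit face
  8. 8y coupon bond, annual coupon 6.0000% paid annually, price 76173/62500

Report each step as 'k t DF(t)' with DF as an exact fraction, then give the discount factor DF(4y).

step 1 [1y] bond c/1=21/400: DF=(1047869/1000000 − 21/400·(0))/(1+21/400) = 2489/2500 ≈ 0.995600
step 2 [2y] zero: DF = P = 4793/5000 ≈ 0.958600
step 3 [3y] zero: DF = P = 9419/10000 ≈ 0.941900
step 4 [4y] bond c/1=1/100: DF=(960787/1000000 − 1/100·(0.995600+0.958600+0.941900))/(1+1/100) = 4613/5000 ≈ 0.922600
step 5 [5y] bond c/1=3/80: DF=(849941/800000 − 3/80·(0.995600+0.958600+0.941900+0.922600))/(1+3/80) = 443/500 ≈ 0.886000
step 6 [6y] swap r/1=1535/55512: DF=(1 − 1535/55512·(0.995600+0.958600+0.941900+0.922600+0.886000))/(1+1535/55512) = 1693/2000 ≈ 0.846500
step 7 [7y] zero: DF = P = 8279/10000 ≈ 0.827900
step 8 [8y] bond c/1=3/50: DF=(76173/62500 − 3/50·(0.995600+0.958600+0.941900+0.922600+0.886000+0.846500+0.827900))/(1+3/50) = 7887/10000 ≈ 0.788700

1 1 2489/2500
2 2 4793/5000
3 3 9419/10000
4 4 4613/5000
5 5 443/500
6 6 1693/2000
7 7 8279/10000
8 8 7887/10000
DF(4y) = 4613/5000 ≈ 0.922600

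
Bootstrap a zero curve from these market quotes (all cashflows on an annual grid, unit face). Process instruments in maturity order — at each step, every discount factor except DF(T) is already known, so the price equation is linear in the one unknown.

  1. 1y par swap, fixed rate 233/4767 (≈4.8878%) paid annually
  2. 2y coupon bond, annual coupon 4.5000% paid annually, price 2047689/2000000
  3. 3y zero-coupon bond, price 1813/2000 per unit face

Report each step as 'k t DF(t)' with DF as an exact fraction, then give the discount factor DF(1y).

step 1 [1y] swap r/1=233/4767: DF=(1 − 233/4767·(0))/(1+233/4767) = 4767/5000 ≈ 0.953400
step 2 [2y] bond c/1=9/200: DF=(2047689/2000000 − 9/200·(0.953400))/(1+9/200) = 9387/10000 ≈ 0.938700
step 3 [3y] zero: DF = P = 1813/2000 ≈ 0.906500

1 1 4767/5000
2 2 9387/10000
3 3 1813/2000
DF(1y) = 4767/5000 ≈ 0.953400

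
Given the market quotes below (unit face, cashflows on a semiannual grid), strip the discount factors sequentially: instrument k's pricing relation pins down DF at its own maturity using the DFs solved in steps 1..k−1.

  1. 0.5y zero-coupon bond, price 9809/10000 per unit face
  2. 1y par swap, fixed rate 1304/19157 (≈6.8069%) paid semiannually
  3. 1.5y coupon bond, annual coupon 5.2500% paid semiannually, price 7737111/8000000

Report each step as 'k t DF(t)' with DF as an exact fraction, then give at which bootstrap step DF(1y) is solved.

1 1/2 9809/10000
2 1 2337/2500
3 3/2 4467/5000
DF(1y) is solved at step 2

step 1 [0.5y] zero: DF = P = 9809/10000 ≈ 0.980900
step 2 [1y] swap r/2=652/19157: DF=(1 − 652/19157·(0.980900))/(1+652/19157) = 2337/2500 ≈ 0.934800
step 3 [1.5y] bond c/2=21/800: DF=(7737111/8000000 − 21/800·(0.980900+0.934800))/(1+21/800) = 4467/5000 ≈ 0.893400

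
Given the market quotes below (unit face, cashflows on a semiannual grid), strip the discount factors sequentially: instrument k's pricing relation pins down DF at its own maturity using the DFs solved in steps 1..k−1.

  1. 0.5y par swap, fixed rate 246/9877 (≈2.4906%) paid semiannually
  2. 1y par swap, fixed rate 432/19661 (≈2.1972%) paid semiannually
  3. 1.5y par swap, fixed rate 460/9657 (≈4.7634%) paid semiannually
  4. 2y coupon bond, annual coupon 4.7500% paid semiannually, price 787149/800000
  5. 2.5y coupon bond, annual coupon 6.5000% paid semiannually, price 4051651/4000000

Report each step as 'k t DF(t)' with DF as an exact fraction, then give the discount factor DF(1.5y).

step 1 [0.5y] swap r/2=123/9877: DF=(1 − 123/9877·(0))/(1+123/9877) = 9877/10000 ≈ 0.987700
step 2 [1y] swap r/2=216/19661: DF=(1 − 216/19661·(0.987700))/(1+216/19661) = 1223/1250 ≈ 0.978400
step 3 [1.5y] swap r/2=230/9657: DF=(1 − 230/9657·(0.987700+0.978400))/(1+230/9657) = 931/1000 ≈ 0.931000
step 4 [2y] bond c/2=19/800: DF=(787149/800000 − 19/800·(0.987700+0.978400+0.931000))/(1+19/800) = 8939/10000 ≈ 0.893900
step 5 [2.5y] bond c/2=13/400: DF=(4051651/4000000 − 13/400·(0.987700+0.978400+0.931000+0.893900))/(1+13/400) = 8617/10000 ≈ 0.861700

1 1/2 9877/10000
2 1 1223/1250
3 3/2 931/1000
4 2 8939/10000
5 5/2 8617/10000
DF(1.5y) = 931/1000 ≈ 0.931000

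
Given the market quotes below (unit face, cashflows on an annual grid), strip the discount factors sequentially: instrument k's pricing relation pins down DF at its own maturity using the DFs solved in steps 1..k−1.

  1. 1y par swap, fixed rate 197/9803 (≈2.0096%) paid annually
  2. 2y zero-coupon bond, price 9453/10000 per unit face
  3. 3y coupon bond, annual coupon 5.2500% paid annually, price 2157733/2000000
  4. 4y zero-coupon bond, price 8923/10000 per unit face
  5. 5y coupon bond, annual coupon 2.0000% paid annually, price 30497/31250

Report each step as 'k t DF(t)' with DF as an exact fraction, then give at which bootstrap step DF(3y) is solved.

step 1 [1y] swap r/1=197/9803: DF=(1 − 197/9803·(0))/(1+197/9803) = 9803/10000 ≈ 0.980300
step 2 [2y] zero: DF = P = 9453/10000 ≈ 0.945300
step 3 [3y] bond c/1=21/400: DF=(2157733/2000000 − 21/400·(0.980300+0.945300))/(1+21/400) = 929/1000 ≈ 0.929000
step 4 [4y] zero: DF = P = 8923/10000 ≈ 0.892300
step 5 [5y] bond c/1=1/50: DF=(30497/31250 − 1/50·(0.980300+0.945300+0.929000+0.892300))/(1+1/50) = 8833/10000 ≈ 0.883300

1 1 9803/10000
2 2 9453/10000
3 3 929/1000
4 4 8923/10000
5 5 8833/10000
DF(3y) is solved at step 3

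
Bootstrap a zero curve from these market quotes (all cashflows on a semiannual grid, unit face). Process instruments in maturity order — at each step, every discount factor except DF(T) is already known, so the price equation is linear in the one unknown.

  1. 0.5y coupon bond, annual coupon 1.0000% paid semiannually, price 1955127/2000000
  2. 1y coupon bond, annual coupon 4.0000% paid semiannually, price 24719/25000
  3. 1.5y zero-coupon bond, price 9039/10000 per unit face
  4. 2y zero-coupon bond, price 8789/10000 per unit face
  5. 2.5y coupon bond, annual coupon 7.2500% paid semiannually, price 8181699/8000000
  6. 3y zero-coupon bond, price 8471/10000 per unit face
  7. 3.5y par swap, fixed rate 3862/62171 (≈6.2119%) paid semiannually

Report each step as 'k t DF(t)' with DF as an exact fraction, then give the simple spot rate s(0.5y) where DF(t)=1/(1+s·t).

1 1/2 9727/10000
2 1 9503/10000
3 3/2 9039/10000
4 2 8789/10000
5 5/2 8573/10000
6 3 8471/10000
7 7/2 8069/10000
s(0.5y) = (1/(9727/10000) − 1)/(1/2) = 546/9727 ≈ 5.6132%

step 1 [0.5y] bond c/2=1/200: DF=(1955127/2000000 − 1/200·(0))/(1+1/200) = 9727/10000 ≈ 0.972700
step 2 [1y] bond c/2=1/50: DF=(24719/25000 − 1/50·(0.972700))/(1+1/50) = 9503/10000 ≈ 0.950300
step 3 [1.5y] zero: DF = P = 9039/10000 ≈ 0.903900
step 4 [2y] zero: DF = P = 8789/10000 ≈ 0.878900
step 5 [2.5y] bond c/2=29/800: DF=(8181699/8000000 − 29/800·(0.972700+0.950300+0.903900+0.878900))/(1+29/800) = 8573/10000 ≈ 0.857300
step 6 [3y] zero: DF = P = 8471/10000 ≈ 0.847100
step 7 [3.5y] swap r/2=1931/62171: DF=(1 − 1931/62171·(0.972700+0.950300+0.903900+0.878900+0.857300+0.847100))/(1+1931/62171) = 8069/10000 ≈ 0.806900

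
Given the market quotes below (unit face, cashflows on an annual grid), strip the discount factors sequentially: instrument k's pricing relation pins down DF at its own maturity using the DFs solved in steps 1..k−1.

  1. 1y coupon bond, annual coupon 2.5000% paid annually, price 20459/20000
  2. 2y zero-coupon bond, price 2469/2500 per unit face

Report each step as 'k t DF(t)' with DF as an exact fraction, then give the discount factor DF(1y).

step 1 [1y] bond c/1=1/40: DF=(20459/20000 − 1/40·(0))/(1+1/40) = 499/500 ≈ 0.998000
step 2 [2y] zero: DF = P = 2469/2500 ≈ 0.987600

1 1 499/500
2 2 2469/2500
DF(1y) = 499/500 ≈ 0.998000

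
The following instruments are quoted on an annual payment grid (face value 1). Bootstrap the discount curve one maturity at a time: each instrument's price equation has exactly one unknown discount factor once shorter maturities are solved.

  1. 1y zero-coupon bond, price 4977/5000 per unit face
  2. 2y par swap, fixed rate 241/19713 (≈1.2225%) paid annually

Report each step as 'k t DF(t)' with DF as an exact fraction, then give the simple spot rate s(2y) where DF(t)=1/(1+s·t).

1 1 4977/5000
2 2 9759/10000
s(2y) = (1/(9759/10000) − 1)/(2) = 241/19518 ≈ 1.2348%

step 1 [1y] zero: DF = P = 4977/5000 ≈ 0.995400
step 2 [2y] swap r/1=241/19713: DF=(1 − 241/19713·(0.995400))/(1+241/19713) = 9759/10000 ≈ 0.975900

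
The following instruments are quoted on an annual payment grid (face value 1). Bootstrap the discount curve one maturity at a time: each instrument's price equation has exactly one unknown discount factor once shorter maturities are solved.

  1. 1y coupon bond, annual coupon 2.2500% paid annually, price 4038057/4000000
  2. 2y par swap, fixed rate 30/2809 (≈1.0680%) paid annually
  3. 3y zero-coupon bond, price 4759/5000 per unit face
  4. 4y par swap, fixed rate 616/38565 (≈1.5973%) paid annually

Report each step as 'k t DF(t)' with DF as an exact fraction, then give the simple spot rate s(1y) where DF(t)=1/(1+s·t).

step 1 [1y] bond c/1=9/400: DF=(4038057/4000000 − 9/400·(0))/(1+9/400) = 9873/10000 ≈ 0.987300
step 2 [2y] swap r/1=30/2809: DF=(1 − 30/2809·(0.987300))/(1+30/2809) = 979/1000 ≈ 0.979000
step 3 [3y] zero: DF = P = 4759/5000 ≈ 0.951800
step 4 [4y] swap r/1=616/38565: DF=(1 − 616/38565·(0.987300+0.979000+0.951800))/(1+616/38565) = 1173/1250 ≈ 0.938400

1 1 9873/10000
2 2 979/1000
3 3 4759/5000
4 4 1173/1250
s(1y) = (1/(9873/10000) − 1)/(1) = 127/9873 ≈ 1.2863%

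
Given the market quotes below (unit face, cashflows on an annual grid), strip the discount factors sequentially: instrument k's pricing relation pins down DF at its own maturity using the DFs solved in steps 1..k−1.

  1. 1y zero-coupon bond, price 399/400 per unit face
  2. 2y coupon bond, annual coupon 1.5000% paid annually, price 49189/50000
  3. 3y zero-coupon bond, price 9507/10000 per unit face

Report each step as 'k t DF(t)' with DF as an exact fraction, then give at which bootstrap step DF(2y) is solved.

1 1 399/400
2 2 1909/2000
3 3 9507/10000
DF(2y) is solved at step 2

step 1 [1y] zero: DF = P = 399/400 ≈ 0.997500
step 2 [2y] bond c/1=3/200: DF=(49189/50000 − 3/200·(0.997500))/(1+3/200) = 1909/2000 ≈ 0.954500
step 3 [3y] zero: DF = P = 9507/10000 ≈ 0.950700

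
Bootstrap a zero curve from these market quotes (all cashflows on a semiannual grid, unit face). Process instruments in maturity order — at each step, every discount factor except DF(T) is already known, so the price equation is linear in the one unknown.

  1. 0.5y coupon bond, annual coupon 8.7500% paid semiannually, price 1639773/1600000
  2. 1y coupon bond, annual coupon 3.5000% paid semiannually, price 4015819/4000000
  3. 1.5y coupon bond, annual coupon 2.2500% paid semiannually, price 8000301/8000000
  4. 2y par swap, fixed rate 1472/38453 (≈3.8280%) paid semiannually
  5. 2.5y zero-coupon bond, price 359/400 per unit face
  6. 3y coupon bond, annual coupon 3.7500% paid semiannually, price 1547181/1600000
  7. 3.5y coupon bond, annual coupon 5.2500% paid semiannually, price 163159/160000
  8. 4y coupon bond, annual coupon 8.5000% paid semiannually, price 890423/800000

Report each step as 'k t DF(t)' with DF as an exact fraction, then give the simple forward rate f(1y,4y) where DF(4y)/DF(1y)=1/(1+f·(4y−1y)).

step 1 [0.5y] bond c/2=7/160: DF=(1639773/1600000 − 7/160·(0))/(1+7/160) = 9819/10000 ≈ 0.981900
step 2 [1y] bond c/2=7/400: DF=(4015819/4000000 − 7/400·(0.981900))/(1+7/400) = 4849/5000 ≈ 0.969800
step 3 [1.5y] bond c/2=9/800: DF=(8000301/8000000 − 9/800·(0.981900+0.969800))/(1+9/800) = 1209/1250 ≈ 0.967200
step 4 [2y] swap r/2=736/38453: DF=(1 − 736/38453·(0.981900+0.969800+0.967200))/(1+736/38453) = 579/625 ≈ 0.926400
step 5 [2.5y] zero: DF = P = 359/400 ≈ 0.897500
step 6 [3y] bond c/2=3/160: DF=(1547181/1600000 − 3/160·(0.981900+0.969800+0.967200+0.926400+0.897500))/(1+3/160) = 8619/10000 ≈ 0.861900
step 7 [3.5y] bond c/2=21/800: DF=(163159/160000 − 21/800·(0.981900+0.969800+0.967200+0.926400+0.897500+0.861900))/(1+21/800) = 8503/10000 ≈ 0.850300
step 8 [4y] bond c/2=17/400: DF=(890423/800000 − 17/400·(0.981900+0.969800+0.967200+0.926400+0.897500+0.861900+0.850300))/(1+17/400) = 1609/2000 ≈ 0.804500

1 1/2 9819/10000
2 1 4849/5000
3 3/2 1209/1250
4 2 579/625
5 5/2 359/400
6 3 8619/10000
7 7/2 8503/10000
8 4 1609/2000
f(1y,4y) = ((4849/5000)/(1609/2000) − 1)/(3) = 551/8045 ≈ 6.8490%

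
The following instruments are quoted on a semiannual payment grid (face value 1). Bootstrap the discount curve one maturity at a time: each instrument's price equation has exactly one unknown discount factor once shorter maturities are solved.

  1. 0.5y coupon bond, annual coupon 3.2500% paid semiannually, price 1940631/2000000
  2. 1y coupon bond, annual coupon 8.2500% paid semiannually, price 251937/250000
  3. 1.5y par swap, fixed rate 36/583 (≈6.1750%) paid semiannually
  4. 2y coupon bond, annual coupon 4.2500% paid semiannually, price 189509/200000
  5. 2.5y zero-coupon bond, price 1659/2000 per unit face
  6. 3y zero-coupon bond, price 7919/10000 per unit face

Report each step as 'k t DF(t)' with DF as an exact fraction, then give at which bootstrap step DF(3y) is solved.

step 1 [0.5y] bond c/2=13/800: DF=(1940631/2000000 − 13/800·(0))/(1+13/800) = 2387/2500 ≈ 0.954800
step 2 [1y] bond c/2=33/800: DF=(251937/250000 − 33/800·(0.954800))/(1+33/800) = 93/100 ≈ 0.930000
step 3 [1.5y] swap r/2=18/583: DF=(1 − 18/583·(0.954800+0.930000))/(1+18/583) = 571/625 ≈ 0.913600
step 4 [2y] bond c/2=17/800: DF=(189509/200000 − 17/800·(0.954800+0.930000+0.913600))/(1+17/800) = 1087/1250 ≈ 0.869600
step 5 [2.5y] zero: DF = P = 1659/2000 ≈ 0.829500
step 6 [3y] zero: DF = P = 7919/10000 ≈ 0.791900

1 1/2 2387/2500
2 1 93/100
3 3/2 571/625
4 2 1087/1250
5 5/2 1659/2000
6 3 7919/10000
DF(3y) is solved at step 6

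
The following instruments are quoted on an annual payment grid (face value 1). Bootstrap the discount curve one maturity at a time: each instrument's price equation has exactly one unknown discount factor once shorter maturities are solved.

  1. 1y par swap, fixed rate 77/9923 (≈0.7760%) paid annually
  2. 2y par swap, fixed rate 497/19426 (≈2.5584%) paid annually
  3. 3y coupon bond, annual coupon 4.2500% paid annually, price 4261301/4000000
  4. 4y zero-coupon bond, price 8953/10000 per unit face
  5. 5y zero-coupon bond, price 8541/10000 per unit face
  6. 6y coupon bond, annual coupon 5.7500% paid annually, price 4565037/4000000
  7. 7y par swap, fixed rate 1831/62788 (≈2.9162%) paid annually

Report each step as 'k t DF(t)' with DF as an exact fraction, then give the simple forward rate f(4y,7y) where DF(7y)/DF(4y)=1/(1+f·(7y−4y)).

1 1 9923/10000
2 2 9503/10000
3 3 9427/10000
4 4 8953/10000
5 5 8541/10000
6 6 517/625
7 7 8169/10000
f(4y,7y) = ((8953/10000)/(8169/10000) − 1)/(3) = 112/3501 ≈ 3.1991%

step 1 [1y] swap r/1=77/9923: DF=(1 − 77/9923·(0))/(1+77/9923) = 9923/10000 ≈ 0.992300
step 2 [2y] swap r/1=497/19426: DF=(1 − 497/19426·(0.992300))/(1+497/19426) = 9503/10000 ≈ 0.950300
step 3 [3y] bond c/1=17/400: DF=(4261301/4000000 − 17/400·(0.992300+0.950300))/(1+17/400) = 9427/10000 ≈ 0.942700
step 4 [4y] zero: DF = P = 8953/10000 ≈ 0.895300
step 5 [5y] zero: DF = P = 8541/10000 ≈ 0.854100
step 6 [6y] bond c/1=23/400: DF=(4565037/4000000 − 23/400·(0.992300+0.950300+0.942700+0.895300+0.854100))/(1+23/400) = 517/625 ≈ 0.827200
step 7 [7y] swap r/1=1831/62788: DF=(1 − 1831/62788·(0.992300+0.950300+0.942700+0.895300+0.854100+0.827200))/(1+1831/62788) = 8169/10000 ≈ 0.816900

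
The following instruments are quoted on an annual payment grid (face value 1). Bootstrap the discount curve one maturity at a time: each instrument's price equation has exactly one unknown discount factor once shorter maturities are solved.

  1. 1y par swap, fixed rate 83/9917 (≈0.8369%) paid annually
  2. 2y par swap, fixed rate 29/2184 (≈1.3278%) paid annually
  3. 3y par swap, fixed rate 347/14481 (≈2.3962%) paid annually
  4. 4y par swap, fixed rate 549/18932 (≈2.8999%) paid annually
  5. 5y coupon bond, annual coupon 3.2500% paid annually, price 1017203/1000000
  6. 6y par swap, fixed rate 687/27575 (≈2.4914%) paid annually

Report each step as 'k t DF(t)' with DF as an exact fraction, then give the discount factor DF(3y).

step 1 [1y] swap r/1=83/9917: DF=(1 − 83/9917·(0))/(1+83/9917) = 9917/10000 ≈ 0.991700
step 2 [2y] swap r/1=29/2184: DF=(1 − 29/2184·(0.991700))/(1+29/2184) = 9739/10000 ≈ 0.973900
step 3 [3y] swap r/1=347/14481: DF=(1 − 347/14481·(0.991700+0.973900))/(1+347/14481) = 4653/5000 ≈ 0.930600
step 4 [4y] swap r/1=549/18932: DF=(1 − 549/18932·(0.991700+0.973900+0.930600))/(1+549/18932) = 4451/5000 ≈ 0.890200
step 5 [5y] bond c/1=13/400: DF=(1017203/1000000 − 13/400·(0.991700+0.973900+0.930600+0.890200))/(1+13/400) = 433/500 ≈ 0.866000
step 6 [6y] swap r/1=687/27575: DF=(1 − 687/27575·(0.991700+0.973900+0.930600+0.890200+0.866000))/(1+687/27575) = 4313/5000 ≈ 0.862600

1 1 9917/10000
2 2 9739/10000
3 3 4653/5000
4 4 4451/5000
5 5 433/500
6 6 4313/5000
DF(3y) = 4653/5000 ≈ 0.930600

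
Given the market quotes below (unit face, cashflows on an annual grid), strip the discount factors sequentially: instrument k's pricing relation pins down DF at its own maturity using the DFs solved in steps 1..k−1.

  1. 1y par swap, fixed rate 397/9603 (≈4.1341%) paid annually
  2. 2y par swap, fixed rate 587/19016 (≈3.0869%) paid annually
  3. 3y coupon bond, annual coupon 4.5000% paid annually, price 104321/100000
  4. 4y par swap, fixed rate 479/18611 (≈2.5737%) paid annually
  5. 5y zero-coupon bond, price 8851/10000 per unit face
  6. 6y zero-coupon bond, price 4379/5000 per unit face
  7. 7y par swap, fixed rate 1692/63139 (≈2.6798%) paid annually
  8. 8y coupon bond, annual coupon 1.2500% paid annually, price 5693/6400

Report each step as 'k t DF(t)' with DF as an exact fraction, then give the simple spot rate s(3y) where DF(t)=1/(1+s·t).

1 1 9603/10000
2 2 9413/10000
3 3 2291/2500
4 4 4521/5000
5 5 8851/10000
6 6 4379/5000
7 7 2077/2500
8 8 4003/5000
s(3y) = (1/(2291/2500) − 1)/(3) = 209/6873 ≈ 3.0409%

step 1 [1y] swap r/1=397/9603: DF=(1 − 397/9603·(0))/(1+397/9603) = 9603/10000 ≈ 0.960300
step 2 [2y] swap r/1=587/19016: DF=(1 − 587/19016·(0.960300))/(1+587/19016) = 9413/10000 ≈ 0.941300
step 3 [3y] bond c/1=9/200: DF=(104321/100000 − 9/200·(0.960300+0.941300))/(1+9/200) = 2291/2500 ≈ 0.916400
step 4 [4y] swap r/1=479/18611: DF=(1 − 479/18611·(0.960300+0.941300+0.916400))/(1+479/18611) = 4521/5000 ≈ 0.904200
step 5 [5y] zero: DF = P = 8851/10000 ≈ 0.885100
step 6 [6y] zero: DF = P = 4379/5000 ≈ 0.875800
step 7 [7y] swap r/1=1692/63139: DF=(1 − 1692/63139·(0.960300+0.941300+0.916400+0.904200+0.885100+0.875800))/(1+1692/63139) = 2077/2500 ≈ 0.830800
step 8 [8y] bond c/1=1/80: DF=(5693/6400 − 1/80·(0.960300+0.941300+0.916400+0.904200+0.885100+0.875800+0.830800))/(1+1/80) = 4003/5000 ≈ 0.800600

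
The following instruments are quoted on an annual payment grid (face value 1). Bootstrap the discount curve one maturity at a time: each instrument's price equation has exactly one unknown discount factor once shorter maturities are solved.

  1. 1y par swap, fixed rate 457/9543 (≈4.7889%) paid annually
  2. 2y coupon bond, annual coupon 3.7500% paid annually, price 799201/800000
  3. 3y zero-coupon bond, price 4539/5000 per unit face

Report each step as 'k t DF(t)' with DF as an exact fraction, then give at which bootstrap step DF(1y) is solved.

step 1 [1y] swap r/1=457/9543: DF=(1 − 457/9543·(0))/(1+457/9543) = 9543/10000 ≈ 0.954300
step 2 [2y] bond c/1=3/80: DF=(799201/800000 − 3/80·(0.954300))/(1+3/80) = 2321/2500 ≈ 0.928400
step 3 [3y] zero: DF = P = 4539/5000 ≈ 0.907800

1 1 9543/10000
2 2 2321/2500
3 3 4539/5000
DF(1y) is solved at step 1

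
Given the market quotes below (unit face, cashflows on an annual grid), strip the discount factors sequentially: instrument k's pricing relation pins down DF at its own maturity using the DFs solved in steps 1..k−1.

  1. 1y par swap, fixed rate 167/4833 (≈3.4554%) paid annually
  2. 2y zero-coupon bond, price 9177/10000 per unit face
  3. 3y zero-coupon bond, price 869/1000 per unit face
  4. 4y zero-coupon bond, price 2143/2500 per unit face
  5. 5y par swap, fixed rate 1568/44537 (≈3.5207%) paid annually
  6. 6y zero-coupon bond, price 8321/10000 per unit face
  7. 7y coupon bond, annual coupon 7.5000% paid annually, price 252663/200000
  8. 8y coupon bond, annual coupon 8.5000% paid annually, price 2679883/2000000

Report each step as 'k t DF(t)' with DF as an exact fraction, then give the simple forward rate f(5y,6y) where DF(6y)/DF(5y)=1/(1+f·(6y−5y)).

step 1 [1y] swap r/1=167/4833: DF=(1 − 167/4833·(0))/(1+167/4833) = 4833/5000 ≈ 0.966600
step 2 [2y] zero: DF = P = 9177/10000 ≈ 0.917700
step 3 [3y] zero: DF = P = 869/1000 ≈ 0.869000
step 4 [4y] zero: DF = P = 2143/2500 ≈ 0.857200
step 5 [5y] swap r/1=1568/44537: DF=(1 − 1568/44537·(0.966600+0.917700+0.869000+0.857200))/(1+1568/44537) = 527/625 ≈ 0.843200
step 6 [6y] zero: DF = P = 8321/10000 ≈ 0.832100
step 7 [7y] bond c/1=3/40: DF=(252663/200000 − 3/40·(0.966600+0.917700+0.869000+0.857200+0.843200+0.832100))/(1+3/40) = 504/625 ≈ 0.806400
step 8 [8y] bond c/1=17/200: DF=(2679883/2000000 − 17/200·(0.966600+0.917700+0.869000+0.857200+0.843200+0.832100+0.806400))/(1+17/200) = 7577/10000 ≈ 0.757700

1 1 4833/5000
2 2 9177/10000
3 3 869/1000
4 4 2143/2500
5 5 527/625
6 6 8321/10000
7 7 504/625
8 8 7577/10000
f(5y,6y) = ((527/625)/(8321/10000) − 1)/(1) = 111/8321 ≈ 1.3340%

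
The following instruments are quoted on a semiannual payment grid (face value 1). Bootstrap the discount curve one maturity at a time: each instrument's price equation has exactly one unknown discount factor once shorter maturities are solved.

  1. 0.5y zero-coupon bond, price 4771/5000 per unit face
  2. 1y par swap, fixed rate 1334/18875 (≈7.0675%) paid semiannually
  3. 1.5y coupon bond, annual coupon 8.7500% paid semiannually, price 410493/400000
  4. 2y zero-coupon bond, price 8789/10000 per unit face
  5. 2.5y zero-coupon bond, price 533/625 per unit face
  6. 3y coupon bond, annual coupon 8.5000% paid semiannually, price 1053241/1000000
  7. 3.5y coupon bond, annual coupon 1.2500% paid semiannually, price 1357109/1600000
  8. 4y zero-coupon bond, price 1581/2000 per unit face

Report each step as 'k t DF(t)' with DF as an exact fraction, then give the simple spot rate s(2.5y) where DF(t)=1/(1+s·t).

step 1 [0.5y] zero: DF = P = 4771/5000 ≈ 0.954200
step 2 [1y] swap r/2=667/18875: DF=(1 − 667/18875·(0.954200))/(1+667/18875) = 9333/10000 ≈ 0.933300
step 3 [1.5y] bond c/2=7/160: DF=(410493/400000 − 7/160·(0.954200+0.933300))/(1+7/160) = 9041/10000 ≈ 0.904100
step 4 [2y] zero: DF = P = 8789/10000 ≈ 0.878900
step 5 [2.5y] zero: DF = P = 533/625 ≈ 0.852800
step 6 [3y] bond c/2=17/400: DF=(1053241/1000000 − 17/400·(0.954200+0.933300+0.904100+0.878900+0.852800))/(1+17/400) = 8259/10000 ≈ 0.825900
step 7 [3.5y] bond c/2=1/160: DF=(1357109/1600000 − 1/160·(0.954200+0.933300+0.904100+0.878900+0.852800+0.825900))/(1+1/160) = 8097/10000 ≈ 0.809700
step 8 [4y] zero: DF = P = 1581/2000 ≈ 0.790500

1 1/2 4771/5000
2 1 9333/10000
3 3/2 9041/10000
4 2 8789/10000
5 5/2 533/625
6 3 8259/10000
7 7/2 8097/10000
8 4 1581/2000
s(2.5y) = (1/(533/625) − 1)/(5/2) = 184/2665 ≈ 6.9043%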